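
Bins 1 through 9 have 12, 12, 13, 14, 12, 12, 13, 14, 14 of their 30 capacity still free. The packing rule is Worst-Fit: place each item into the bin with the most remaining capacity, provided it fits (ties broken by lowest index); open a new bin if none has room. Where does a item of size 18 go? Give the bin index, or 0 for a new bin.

0

No bin has ≥ 18 free, so a new bin is opened.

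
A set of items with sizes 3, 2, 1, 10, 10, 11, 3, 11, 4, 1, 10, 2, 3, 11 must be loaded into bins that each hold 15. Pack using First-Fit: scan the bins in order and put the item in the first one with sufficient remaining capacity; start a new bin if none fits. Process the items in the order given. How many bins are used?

Put 3 in bin 1; 12 remain.
Put 2 in bin 1; 10 remain.
Put 1 in bin 1; 9 remain.
Put 10 in bin 2; 5 remain.
Put 10 in bin 3; 5 remain.
Put 11 in bin 4; 4 remain.
Put 3 in bin 1; 6 remain.
Put 11 in bin 5; 4 remain.
Put 4 in bin 1; 2 remain.
Put 1 in bin 1; 1 remain.
Put 10 in bin 6; 5 remain.
Put 2 in bin 2; 3 remain.
Put 3 in bin 2; 0 remain.
Put 11 in bin 7; 4 remain.
Final bins: [3,2,1,3,4,1] [10,2,3] [10] [11] [11] [10] [11].

7 bins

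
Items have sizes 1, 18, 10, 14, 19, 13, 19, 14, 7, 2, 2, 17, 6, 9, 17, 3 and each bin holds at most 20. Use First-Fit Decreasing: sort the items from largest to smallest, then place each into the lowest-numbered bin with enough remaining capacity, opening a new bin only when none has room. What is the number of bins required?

Sorted descending: 19, 19, 18, 17, 17, 14, 14, 13, 10, 9, 7, 6, 3, 2, 2, 1.
bin 1: place 19, 1 left
bin 2: place 19, 1 left
bin 3: place 18, 2 left
bin 4: place 17, 3 left
bin 5: place 17, 3 left
bin 6: place 14, 6 left
bin 7: place 14, 6 left
bin 8: place 13, 7 left
bin 9: place 10, 10 left
bin 9: place 9, 1 left
bin 8: place 7, 0 left
bin 6: place 6, 0 left
bin 4: place 3, 0 left
bin 3: place 2, 0 left
bin 5: place 2, 1 left
bin 1: place 1, 0 left

9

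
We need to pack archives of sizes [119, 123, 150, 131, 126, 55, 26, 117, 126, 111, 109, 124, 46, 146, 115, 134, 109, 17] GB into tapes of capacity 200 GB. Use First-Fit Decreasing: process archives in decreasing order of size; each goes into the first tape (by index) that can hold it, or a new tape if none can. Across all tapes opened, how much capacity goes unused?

Sorted descending: 150, 146, 134, 131, 126, 126, 124, 123, 119, 117, 115, 111, 109, 109, 55, 46, 26, 17.
150 GB → tape 1 (remaining 50 GB)
146 GB → tape 2 (remaining 54 GB)
134 GB → tape 3 (remaining 66 GB)
131 GB → tape 4 (remaining 69 GB)
126 GB → tape 5 (remaining 74 GB)
126 GB → tape 6 (remaining 74 GB)
124 GB → tape 7 (remaining 76 GB)
123 GB → tape 8 (remaining 77 GB)
119 GB → tape 9 (remaining 81 GB)
117 GB → tape 10 (remaining 83 GB)
115 GB → tape 11 (remaining 85 GB)
111 GB → tape 12 (remaining 89 GB)
109 GB → tape 13 (remaining 91 GB)
109 GB → tape 14 (remaining 91 GB)
55 GB → tape 3 (remaining 11 GB)
46 GB → tape 1 (remaining 4 GB)
26 GB → tape 2 (remaining 28 GB)
17 GB → tape 2 (remaining 11 GB)
14 tapes × 200 GB = 2800 GB; used 1884 GB; unused 916 GB.

916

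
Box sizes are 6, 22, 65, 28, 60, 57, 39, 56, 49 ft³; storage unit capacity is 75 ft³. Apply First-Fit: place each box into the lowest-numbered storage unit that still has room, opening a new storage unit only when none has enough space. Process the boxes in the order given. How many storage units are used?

7

storage unit 1: place 6 ft³, 69 ft³ left
storage unit 1: place 22 ft³, 47 ft³ left
storage unit 2: place 65 ft³, 10 ft³ left
storage unit 1: place 28 ft³, 19 ft³ left
storage unit 3: place 60 ft³, 15 ft³ left
storage unit 4: place 57 ft³, 18 ft³ left
storage unit 5: place 39 ft³, 36 ft³ left
storage unit 6: place 56 ft³, 19 ft³ left
storage unit 7: place 49 ft³, 26 ft³ left
Final storage units: [6,22,28] [65] [60] [57] [39] [56] [49].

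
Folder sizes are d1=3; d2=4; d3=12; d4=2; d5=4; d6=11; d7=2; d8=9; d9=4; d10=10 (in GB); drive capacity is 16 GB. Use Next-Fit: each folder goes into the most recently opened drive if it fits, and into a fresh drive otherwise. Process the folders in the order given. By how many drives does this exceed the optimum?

Next-Fit: [3,4] [12,2] [4,11] [2,9,4] [10] → 5 drives.
Total size 61 GB; any packing needs at least ⌈61/16⌉ = 4 drives.
An optimal packing achieves that bound: [12,4] [11,4] [10,4,2] [9,3,2] → 4 drives.
Excess: 5 − 4 = 1.

1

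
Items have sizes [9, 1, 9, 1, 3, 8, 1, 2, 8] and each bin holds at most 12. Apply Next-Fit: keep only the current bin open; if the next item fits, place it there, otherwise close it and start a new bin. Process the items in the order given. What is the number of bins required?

4

Put 9 in bin 1; 3 remain.
Put 1 in bin 1; 2 remain.
Put 9 in bin 2; 3 remain.
Put 1 in bin 2; 2 remain.
Put 3 in bin 3; 9 remain.
Put 8 in bin 3; 1 remain.
Put 1 in bin 3; 0 remain.
Put 2 in bin 4; 10 remain.
Put 8 in bin 4; 2 remain.
Final bins: [9,1] [9,1] [3,8,1] [2,8].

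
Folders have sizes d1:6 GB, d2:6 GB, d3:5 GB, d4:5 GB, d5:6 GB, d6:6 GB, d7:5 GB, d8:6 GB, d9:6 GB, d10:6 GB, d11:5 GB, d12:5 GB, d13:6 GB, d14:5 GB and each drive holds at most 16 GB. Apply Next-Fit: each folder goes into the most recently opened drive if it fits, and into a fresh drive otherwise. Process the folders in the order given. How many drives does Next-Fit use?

Put d1 (6 GB) in drive 1; 10 GB remain.
Put d2 (6 GB) in drive 1; 4 GB remain.
Put d3 (5 GB) in drive 2; 11 GB remain.
Put d4 (5 GB) in drive 2; 6 GB remain.
Put d5 (6 GB) in drive 2; 0 GB remain.
Put d6 (6 GB) in drive 3; 10 GB remain.
Put d7 (5 GB) in drive 3; 5 GB remain.
Put d8 (6 GB) in drive 4; 10 GB remain.
Put d9 (6 GB) in drive 4; 4 GB remain.
Put d10 (6 GB) in drive 5; 10 GB remain.
Put d11 (5 GB) in drive 5; 5 GB remain.
Put d12 (5 GB) in drive 5; 0 GB remain.
Put d13 (6 GB) in drive 6; 10 GB remain.
Put d14 (5 GB) in drive 6; 5 GB remain.

6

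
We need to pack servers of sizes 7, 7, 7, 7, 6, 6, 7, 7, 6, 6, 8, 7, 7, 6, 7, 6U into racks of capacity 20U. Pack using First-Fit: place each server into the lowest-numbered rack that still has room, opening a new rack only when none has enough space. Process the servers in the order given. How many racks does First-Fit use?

6 racks

Put 7U in rack 1; 13U remain.
Put 7U in rack 1; 6U remain.
Put 7U in rack 2; 13U remain.
Put 7U in rack 2; 6U remain.
Put 6U in rack 1; 0U remain.
Put 6U in rack 2; 0U remain.
Put 7U in rack 3; 13U remain.
Put 7U in rack 3; 6U remain.
Put 6U in rack 3; 0U remain.
Put 6U in rack 4; 14U remain.
Put 8U in rack 4; 6U remain.
Put 7U in rack 5; 13U remain.
Put 7U in rack 5; 6U remain.
Put 6U in rack 4; 0U remain.
Put 7U in rack 6; 13U remain.
Put 6U in rack 5; 0U remain.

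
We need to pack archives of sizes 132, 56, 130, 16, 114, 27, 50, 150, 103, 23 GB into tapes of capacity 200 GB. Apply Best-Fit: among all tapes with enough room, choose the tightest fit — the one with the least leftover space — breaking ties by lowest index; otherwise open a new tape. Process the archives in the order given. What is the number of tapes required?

5 tapes

tape 1: place 132 GB, 68 GB left
tape 1: place 56 GB, 12 GB left
tape 2: place 130 GB, 70 GB left
tape 2: place 16 GB, 54 GB left
tape 3: place 114 GB, 86 GB left
tape 2: place 27 GB, 27 GB left
tape 3: place 50 GB, 36 GB left
tape 4: place 150 GB, 50 GB left
tape 5: place 103 GB, 97 GB left
tape 2: place 23 GB, 4 GB left
Final tapes: [132,56] [130,16,27,23] [114,50] [150] [103].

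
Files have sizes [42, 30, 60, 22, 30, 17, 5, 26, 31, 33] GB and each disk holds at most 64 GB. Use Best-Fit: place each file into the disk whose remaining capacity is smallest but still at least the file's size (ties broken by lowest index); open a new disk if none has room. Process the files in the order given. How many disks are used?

Put 42 GB in disk 1; 22 GB remain.
Put 30 GB in disk 2; 34 GB remain.
Put 60 GB in disk 3; 4 GB remain.
Put 22 GB in disk 1; 0 GB remain.
Put 30 GB in disk 2; 4 GB remain.
Put 17 GB in disk 4; 47 GB remain.
Put 5 GB in disk 4; 42 GB remain.
Put 26 GB in disk 4; 16 GB remain.
Put 31 GB in disk 5; 33 GB remain.
Put 33 GB in disk 5; 0 GB remain.
Final disks: [42,22] [30,30] [60] [17,5,26] [31,33].

5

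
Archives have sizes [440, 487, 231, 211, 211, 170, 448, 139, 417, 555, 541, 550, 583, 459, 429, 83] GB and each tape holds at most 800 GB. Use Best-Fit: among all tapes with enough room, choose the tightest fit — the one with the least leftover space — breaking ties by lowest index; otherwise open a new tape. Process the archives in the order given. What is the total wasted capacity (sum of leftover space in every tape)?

2046

Put 440 GB in tape 1; 360 GB remain.
Put 487 GB in tape 2; 313 GB remain.
Put 231 GB in tape 2; 82 GB remain.
Put 211 GB in tape 1; 149 GB remain.
Put 211 GB in tape 3; 589 GB remain.
Put 170 GB in tape 3; 419 GB remain.
Put 448 GB in tape 4; 352 GB remain.
Put 139 GB in tape 1; 10 GB remain.
Put 417 GB in tape 3; 2 GB remain.
Put 555 GB in tape 5; 245 GB remain.
Put 541 GB in tape 6; 259 GB remain.
Put 550 GB in tape 7; 250 GB remain.
Put 583 GB in tape 8; 217 GB remain.
Put 459 GB in tape 9; 341 GB remain.
Put 429 GB in tape 10; 371 GB remain.
Put 83 GB in tape 8; 134 GB remain.
10 tapes × 800 GB = 8000 GB; used 5954 GB; unused 2046 GB.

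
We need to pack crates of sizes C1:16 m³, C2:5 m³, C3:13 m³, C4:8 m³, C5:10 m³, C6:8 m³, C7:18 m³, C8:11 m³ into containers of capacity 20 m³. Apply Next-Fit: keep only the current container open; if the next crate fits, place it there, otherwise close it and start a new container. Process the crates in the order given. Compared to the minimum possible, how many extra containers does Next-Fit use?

Next-Fit: [16] [5,13] [8,10] [8] [18] [11] → 6 containers.
Total size 89 m³; any packing needs at least ⌈89/20⌉ = 5 containers.
An optimal packing achieves that bound: [18] [16] [13,5] [11,8] [10,8] → 5 containers.
Excess: 6 − 5 = 1.

1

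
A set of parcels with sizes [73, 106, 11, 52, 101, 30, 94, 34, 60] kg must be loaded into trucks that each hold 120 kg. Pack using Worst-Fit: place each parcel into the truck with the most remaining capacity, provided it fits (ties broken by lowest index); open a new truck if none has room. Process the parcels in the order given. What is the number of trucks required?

6

Put 73 kg in truck 1; 47 kg remain.
Put 106 kg in truck 2; 14 kg remain.
Put 11 kg in truck 1; 36 kg remain.
Put 52 kg in truck 3; 68 kg remain.
Put 101 kg in truck 4; 19 kg remain.
Put 30 kg in truck 3; 38 kg remain.
Put 94 kg in truck 5; 26 kg remain.
Put 34 kg in truck 3; 4 kg remain.
Put 60 kg in truck 6; 60 kg remain.
Final trucks: [73,11] [106] [52,30,34] [101] [94] [60].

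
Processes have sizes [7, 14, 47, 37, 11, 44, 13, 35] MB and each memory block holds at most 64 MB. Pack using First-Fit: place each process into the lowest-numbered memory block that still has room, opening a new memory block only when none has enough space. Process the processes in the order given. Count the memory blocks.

Put 7 MB in memory block 1; 57 MB remain.
Put 14 MB in memory block 1; 43 MB remain.
Put 47 MB in memory block 2; 17 MB remain.
Put 37 MB in memory block 1; 6 MB remain.
Put 11 MB in memory block 2; 6 MB remain.
Put 44 MB in memory block 3; 20 MB remain.
Put 13 MB in memory block 3; 7 MB remain.
Put 35 MB in memory block 4; 29 MB remain.

4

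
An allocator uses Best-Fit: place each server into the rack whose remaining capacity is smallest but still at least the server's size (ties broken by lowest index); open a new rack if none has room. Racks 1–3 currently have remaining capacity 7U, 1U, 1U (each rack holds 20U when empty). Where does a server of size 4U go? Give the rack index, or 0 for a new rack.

1

Racks with room: rack 1 (7U).
Tightest fit is rack 1 with 7U free.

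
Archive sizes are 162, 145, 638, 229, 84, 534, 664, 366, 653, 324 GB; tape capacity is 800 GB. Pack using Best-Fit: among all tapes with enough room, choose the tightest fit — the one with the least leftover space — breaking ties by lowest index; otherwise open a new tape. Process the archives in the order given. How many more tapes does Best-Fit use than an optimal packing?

1

Best-Fit: [162,145,229] [638,84] [534] [664] [366,324] [653] → 6 tapes.
Total size 3799 GB; any packing needs at least ⌈3799/800⌉ = 5 tapes.
An optimal packing achieves that bound: [664,84] [653,145] [638,162] [534,229] [366,324] → 5 tapes.
Excess: 6 − 5 = 1.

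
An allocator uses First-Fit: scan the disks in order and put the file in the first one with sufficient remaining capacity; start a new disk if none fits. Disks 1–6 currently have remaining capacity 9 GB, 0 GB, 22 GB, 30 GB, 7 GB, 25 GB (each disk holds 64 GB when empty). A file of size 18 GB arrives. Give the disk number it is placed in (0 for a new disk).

Disks with room: disk 3 (22 GB), disk 4 (30 GB), disk 6 (25 GB).
The first with room is disk 3.

3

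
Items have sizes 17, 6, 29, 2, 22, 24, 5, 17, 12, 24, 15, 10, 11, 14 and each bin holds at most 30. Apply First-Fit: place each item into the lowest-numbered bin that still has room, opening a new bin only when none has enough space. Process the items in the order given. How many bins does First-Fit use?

8

bin 1: place 17, 13 left
bin 1: place 6, 7 left
bin 2: place 29, 1 left
bin 1: place 2, 5 left
bin 3: place 22, 8 left
bin 4: place 24, 6 left
bin 1: place 5, 0 left
bin 5: place 17, 13 left
bin 5: place 12, 1 left
bin 6: place 24, 6 left
bin 7: place 15, 15 left
bin 7: place 10, 5 left
bin 8: place 11, 19 left
bin 8: place 14, 5 left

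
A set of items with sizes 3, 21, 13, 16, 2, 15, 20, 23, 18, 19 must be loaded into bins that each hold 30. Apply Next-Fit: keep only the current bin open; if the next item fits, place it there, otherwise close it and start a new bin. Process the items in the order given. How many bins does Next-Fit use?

3 → bin 1 (remaining 27)
21 → bin 1 (remaining 6)
13 → bin 2 (remaining 17)
16 → bin 2 (remaining 1)
2 → bin 3 (remaining 28)
15 → bin 3 (remaining 13)
20 → bin 4 (remaining 10)
23 → bin 5 (remaining 7)
18 → bin 6 (remaining 12)
19 → bin 7 (remaining 11)
Final bins: [3,21] [13,16] [2,15] [20] [23] [18] [19].

7 bins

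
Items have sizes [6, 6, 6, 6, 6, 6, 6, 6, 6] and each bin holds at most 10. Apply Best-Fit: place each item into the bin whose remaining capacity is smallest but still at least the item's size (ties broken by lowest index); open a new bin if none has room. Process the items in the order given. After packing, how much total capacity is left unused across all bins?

36

Put 6 in bin 1; 4 remain.
Put 6 in bin 2; 4 remain.
Put 6 in bin 3; 4 remain.
Put 6 in bin 4; 4 remain.
Put 6 in bin 5; 4 remain.
Put 6 in bin 6; 4 remain.
Put 6 in bin 7; 4 remain.
Put 6 in bin 8; 4 remain.
Put 6 in bin 9; 4 remain.
9 bins × 10 = 90; used 54; unused 36.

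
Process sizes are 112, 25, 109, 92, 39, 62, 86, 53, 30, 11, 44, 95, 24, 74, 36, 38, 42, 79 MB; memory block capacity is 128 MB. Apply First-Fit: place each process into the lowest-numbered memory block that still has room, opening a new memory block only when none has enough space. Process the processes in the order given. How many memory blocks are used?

10

memory block 1: place 112 MB, 16 MB left
memory block 2: place 25 MB, 103 MB left
memory block 3: place 109 MB, 19 MB left
memory block 2: place 92 MB, 11 MB left
memory block 4: place 39 MB, 89 MB left
memory block 4: place 62 MB, 27 MB left
memory block 5: place 86 MB, 42 MB left
memory block 6: place 53 MB, 75 MB left
memory block 5: place 30 MB, 12 MB left
memory block 1: place 11 MB, 5 MB left
memory block 6: place 44 MB, 31 MB left
memory block 7: place 95 MB, 33 MB left
memory block 4: place 24 MB, 3 MB left
memory block 8: place 74 MB, 54 MB left
memory block 8: place 36 MB, 18 MB left
memory block 9: place 38 MB, 90 MB left
memory block 9: place 42 MB, 48 MB left
memory block 10: place 79 MB, 49 MB left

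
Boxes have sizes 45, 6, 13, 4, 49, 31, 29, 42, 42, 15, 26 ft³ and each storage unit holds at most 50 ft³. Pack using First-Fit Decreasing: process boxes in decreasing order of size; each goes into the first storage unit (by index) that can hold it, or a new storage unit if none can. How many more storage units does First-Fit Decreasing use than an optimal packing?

0

First-Fit Decreasing: [49] [45,4] [42,6] [42] [31,15] [29,13] [26] → 7 storage units.
Total size 302 ft³; any packing needs at least ⌈302/50⌉ = 7 storage units.
So 7 is already optimal.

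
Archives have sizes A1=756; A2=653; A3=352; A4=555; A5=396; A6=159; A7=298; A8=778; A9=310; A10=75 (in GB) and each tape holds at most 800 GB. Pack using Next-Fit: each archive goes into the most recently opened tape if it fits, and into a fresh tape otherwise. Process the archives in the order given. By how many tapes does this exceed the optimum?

Next-Fit: [756] [653] [352] [555] [396,159] [298] [778] [310,75] → 8 tapes.
Total size 4332 GB; any packing needs at least ⌈4332/800⌉ = 6 tapes.
An optimal packing achieves that bound: [778] [756] [653,75] [555,159] [396,352] [310,298] → 6 tapes.
Excess: 8 − 6 = 2.

2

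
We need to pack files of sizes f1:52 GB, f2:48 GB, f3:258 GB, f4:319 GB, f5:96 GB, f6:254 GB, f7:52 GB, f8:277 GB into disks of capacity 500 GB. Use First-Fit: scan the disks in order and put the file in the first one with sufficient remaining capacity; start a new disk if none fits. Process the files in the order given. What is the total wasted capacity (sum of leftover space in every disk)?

disk 1: place f1 (52 GB), 448 GB left
disk 1: place f2 (48 GB), 400 GB left
disk 1: place f3 (258 GB), 142 GB left
disk 2: place f4 (319 GB), 181 GB left
disk 1: place f5 (96 GB), 46 GB left
disk 3: place f6 (254 GB), 246 GB left
disk 2: place f7 (52 GB), 129 GB left
disk 4: place f8 (277 GB), 223 GB left
4 disks × 500 GB = 2000 GB; used 1356 GB; unused 644 GB.

644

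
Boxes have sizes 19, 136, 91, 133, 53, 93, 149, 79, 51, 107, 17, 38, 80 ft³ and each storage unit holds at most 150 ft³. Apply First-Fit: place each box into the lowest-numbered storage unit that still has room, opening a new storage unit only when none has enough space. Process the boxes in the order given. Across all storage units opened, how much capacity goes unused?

154

Put 19 ft³ in storage unit 1; 131 ft³ remain.
Put 136 ft³ in storage unit 2; 14 ft³ remain.
Put 91 ft³ in storage unit 1; 40 ft³ remain.
Put 133 ft³ in storage unit 3; 17 ft³ remain.
Put 53 ft³ in storage unit 4; 97 ft³ remain.
Put 93 ft³ in storage unit 4; 4 ft³ remain.
Put 149 ft³ in storage unit 5; 1 ft³ remain.
Put 79 ft³ in storage unit 6; 71 ft³ remain.
Put 51 ft³ in storage unit 6; 20 ft³ remain.
Put 107 ft³ in storage unit 7; 43 ft³ remain.
Put 17 ft³ in storage unit 1; 23 ft³ remain.
Put 38 ft³ in storage unit 7; 5 ft³ remain.
Put 80 ft³ in storage unit 8; 70 ft³ remain.
8 storage units × 150 ft³ = 1200 ft³; used 1046 ft³; unused 154 ft³.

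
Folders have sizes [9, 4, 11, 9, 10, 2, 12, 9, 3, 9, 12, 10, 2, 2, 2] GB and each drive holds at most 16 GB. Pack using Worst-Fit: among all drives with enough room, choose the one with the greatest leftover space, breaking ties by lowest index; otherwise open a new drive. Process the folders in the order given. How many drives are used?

9

drive 1: place 9 GB, 7 GB left
drive 1: place 4 GB, 3 GB left
drive 2: place 11 GB, 5 GB left
drive 3: place 9 GB, 7 GB left
drive 4: place 10 GB, 6 GB left
drive 3: place 2 GB, 5 GB left
drive 5: place 12 GB, 4 GB left
drive 6: place 9 GB, 7 GB left
drive 6: place 3 GB, 4 GB left
drive 7: place 9 GB, 7 GB left
drive 8: place 12 GB, 4 GB left
drive 9: place 10 GB, 6 GB left
drive 7: place 2 GB, 5 GB left
drive 4: place 2 GB, 4 GB left
drive 9: place 2 GB, 4 GB left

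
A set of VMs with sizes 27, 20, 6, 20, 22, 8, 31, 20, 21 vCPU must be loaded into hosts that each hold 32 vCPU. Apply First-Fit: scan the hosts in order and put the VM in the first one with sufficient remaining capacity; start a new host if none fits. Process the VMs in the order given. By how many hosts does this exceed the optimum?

0

First-Fit: [27] [20,6] [20,8] [22] [31] [20] [21] → 7 hosts.
7 VMs exceed 16 vCPU (half the capacity), and no two of those can share a host, so at least 7 hosts are needed.
So 7 is already optimal.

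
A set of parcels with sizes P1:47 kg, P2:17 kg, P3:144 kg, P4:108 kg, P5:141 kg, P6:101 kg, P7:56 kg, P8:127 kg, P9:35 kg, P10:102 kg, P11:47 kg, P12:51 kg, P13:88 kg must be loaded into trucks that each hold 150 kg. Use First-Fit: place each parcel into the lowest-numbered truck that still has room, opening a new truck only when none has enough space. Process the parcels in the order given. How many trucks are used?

P1 (47 kg) → truck 1 (remaining 103 kg)
P2 (17 kg) → truck 1 (remaining 86 kg)
P3 (144 kg) → truck 2 (remaining 6 kg)
P4 (108 kg) → truck 3 (remaining 42 kg)
P5 (141 kg) → truck 4 (remaining 9 kg)
P6 (101 kg) → truck 5 (remaining 49 kg)
P7 (56 kg) → truck 1 (remaining 30 kg)
P8 (127 kg) → truck 6 (remaining 23 kg)
P9 (35 kg) → truck 3 (remaining 7 kg)
P10 (102 kg) → truck 7 (remaining 48 kg)
P11 (47 kg) → truck 5 (remaining 2 kg)
P12 (51 kg) → truck 8 (remaining 99 kg)
P13 (88 kg) → truck 8 (remaining 11 kg)
Final trucks: [47,17,56] [144] [108,35] [141] [101,47] [127] [102] [51,88].

8 trucks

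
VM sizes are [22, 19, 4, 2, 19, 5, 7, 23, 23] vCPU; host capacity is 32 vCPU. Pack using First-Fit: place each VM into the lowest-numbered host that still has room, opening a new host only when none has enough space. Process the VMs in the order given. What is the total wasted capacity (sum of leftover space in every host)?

host 1: place 22 vCPU, 10 vCPU left
host 2: place 19 vCPU, 13 vCPU left
host 1: place 4 vCPU, 6 vCPU left
host 1: place 2 vCPU, 4 vCPU left
host 3: place 19 vCPU, 13 vCPU left
host 2: place 5 vCPU, 8 vCPU left
host 2: place 7 vCPU, 1 vCPU left
host 4: place 23 vCPU, 9 vCPU left
host 5: place 23 vCPU, 9 vCPU left
5 hosts × 32 vCPU = 160 vCPU; used 124 vCPU; unused 36 vCPU.

36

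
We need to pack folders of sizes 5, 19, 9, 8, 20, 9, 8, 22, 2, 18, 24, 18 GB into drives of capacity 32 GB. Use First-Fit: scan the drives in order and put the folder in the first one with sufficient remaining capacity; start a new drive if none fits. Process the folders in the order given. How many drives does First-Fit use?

7

drive 1: place 5 GB, 27 GB left
drive 1: place 19 GB, 8 GB left
drive 2: place 9 GB, 23 GB left
drive 1: place 8 GB, 0 GB left
drive 2: place 20 GB, 3 GB left
drive 3: place 9 GB, 23 GB left
drive 3: place 8 GB, 15 GB left
drive 4: place 22 GB, 10 GB left
drive 2: place 2 GB, 1 GB left
drive 5: place 18 GB, 14 GB left
drive 6: place 24 GB, 8 GB left
drive 7: place 18 GB, 14 GB left
Final drives: [5,19,8] [9,20,2] [9,8] [22] [18] [24] [18].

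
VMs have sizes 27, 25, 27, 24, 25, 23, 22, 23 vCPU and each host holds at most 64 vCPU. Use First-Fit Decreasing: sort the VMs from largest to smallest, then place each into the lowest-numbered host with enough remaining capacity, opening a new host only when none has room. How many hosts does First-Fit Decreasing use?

4 hosts

Sorted descending: 27, 27, 25, 25, 24, 23, 23, 22.
host 1: place 27 vCPU, 37 vCPU left
host 1: place 27 vCPU, 10 vCPU left
host 2: place 25 vCPU, 39 vCPU left
host 2: place 25 vCPU, 14 vCPU left
host 3: place 24 vCPU, 40 vCPU left
host 3: place 23 vCPU, 17 vCPU left
host 4: place 23 vCPU, 41 vCPU left
host 4: place 22 vCPU, 19 vCPU left
Final hosts: [27,27] [25,25] [24,23] [23,22].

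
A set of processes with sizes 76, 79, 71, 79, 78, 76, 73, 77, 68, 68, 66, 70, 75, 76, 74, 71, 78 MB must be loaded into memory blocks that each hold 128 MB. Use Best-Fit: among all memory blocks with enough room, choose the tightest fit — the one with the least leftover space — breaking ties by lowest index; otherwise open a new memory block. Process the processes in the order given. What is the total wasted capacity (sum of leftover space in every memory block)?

76 MB → memory block 1 (remaining 52 MB)
79 MB → memory block 2 (remaining 49 MB)
71 MB → memory block 3 (remaining 57 MB)
79 MB → memory block 4 (remaining 49 MB)
78 MB → memory block 5 (remaining 50 MB)
76 MB → memory block 6 (remaining 52 MB)
73 MB → memory block 7 (remaining 55 MB)
77 MB → memory block 8 (remaining 51 MB)
68 MB → memory block 9 (remaining 60 MB)
68 MB → memory block 10 (remaining 60 MB)
66 MB → memory block 11 (remaining 62 MB)
70 MB → memory block 12 (remaining 58 MB)
75 MB → memory block 13 (remaining 53 MB)
76 MB → memory block 14 (remaining 52 MB)
74 MB → memory block 15 (remaining 54 MB)
71 MB → memory block 16 (remaining 57 MB)
78 MB → memory block 17 (remaining 50 MB)
17 memory blocks × 128 MB = 2176 MB; used 1255 MB; unused 921 MB.

921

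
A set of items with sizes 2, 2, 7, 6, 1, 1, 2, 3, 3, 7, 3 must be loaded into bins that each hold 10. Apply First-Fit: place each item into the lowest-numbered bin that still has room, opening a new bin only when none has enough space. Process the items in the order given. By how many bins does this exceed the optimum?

0

First-Fit: [2,2,6] [7,1,1] [2,3,3] [7,3] → 4 bins.
Total size 37; any packing needs at least ⌈37/10⌉ = 4 bins.
So 4 is already optimal.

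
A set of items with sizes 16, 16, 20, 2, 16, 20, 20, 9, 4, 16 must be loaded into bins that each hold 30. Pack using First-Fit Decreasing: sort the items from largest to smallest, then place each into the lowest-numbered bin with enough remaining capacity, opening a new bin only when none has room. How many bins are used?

Sorted descending: 20, 20, 20, 16, 16, 16, 16, 9, 4, 2.
bin 1: place 20, 10 left
bin 2: place 20, 10 left
bin 3: place 20, 10 left
bin 4: place 16, 14 left
bin 5: place 16, 14 left
bin 6: place 16, 14 left
bin 7: place 16, 14 left
bin 1: place 9, 1 left
bin 2: place 4, 6 left
bin 2: place 2, 4 left

7 bins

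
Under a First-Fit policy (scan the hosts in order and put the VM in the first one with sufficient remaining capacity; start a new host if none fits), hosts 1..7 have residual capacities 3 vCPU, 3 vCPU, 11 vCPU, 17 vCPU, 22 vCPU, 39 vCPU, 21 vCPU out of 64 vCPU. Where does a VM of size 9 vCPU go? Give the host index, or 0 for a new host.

Hosts with room: host 3 (11 vCPU), host 4 (17 vCPU), host 5 (22 vCPU), host 6 (39 vCPU), host 7 (21 vCPU).
The first with room is host 3.

3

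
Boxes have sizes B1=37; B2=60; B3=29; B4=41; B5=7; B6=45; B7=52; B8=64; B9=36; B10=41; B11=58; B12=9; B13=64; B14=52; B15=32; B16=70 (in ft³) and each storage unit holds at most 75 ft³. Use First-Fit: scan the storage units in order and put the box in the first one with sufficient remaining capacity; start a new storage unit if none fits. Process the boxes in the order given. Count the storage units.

storage unit 1: place B1 (37 ft³), 38 ft³ left
storage unit 2: place B2 (60 ft³), 15 ft³ left
storage unit 1: place B3 (29 ft³), 9 ft³ left
storage unit 3: place B4 (41 ft³), 34 ft³ left
storage unit 1: place B5 (7 ft³), 2 ft³ left
storage unit 4: place B6 (45 ft³), 30 ft³ left
storage unit 5: place B7 (52 ft³), 23 ft³ left
storage unit 6: place B8 (64 ft³), 11 ft³ left
storage unit 7: place B9 (36 ft³), 39 ft³ left
storage unit 8: place B10 (41 ft³), 34 ft³ left
storage unit 9: place B11 (58 ft³), 17 ft³ left
storage unit 2: place B12 (9 ft³), 6 ft³ left
storage unit 10: place B13 (64 ft³), 11 ft³ left
storage unit 11: place B14 (52 ft³), 23 ft³ left
storage unit 3: place B15 (32 ft³), 2 ft³ left
storage unit 12: place B16 (70 ft³), 5 ft³ left
Final storage units: [37,29,7] [60,9] [41,32] [45] [52] [64] [36] [41] [58] [64] [52] [70].

12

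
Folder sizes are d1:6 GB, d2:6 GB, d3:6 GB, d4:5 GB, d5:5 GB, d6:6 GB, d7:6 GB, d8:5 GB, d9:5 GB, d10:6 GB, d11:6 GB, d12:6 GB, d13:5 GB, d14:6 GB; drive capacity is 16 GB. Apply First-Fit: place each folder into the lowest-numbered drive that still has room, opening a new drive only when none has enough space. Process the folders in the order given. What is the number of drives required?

Put d1 (6 GB) in drive 1; 10 GB remain.
Put d2 (6 GB) in drive 1; 4 GB remain.
Put d3 (6 GB) in drive 2; 10 GB remain.
Put d4 (5 GB) in drive 2; 5 GB remain.
Put d5 (5 GB) in drive 2; 0 GB remain.
Put d6 (6 GB) in drive 3; 10 GB remain.
Put d7 (6 GB) in drive 3; 4 GB remain.
Put d8 (5 GB) in drive 4; 11 GB remain.
Put d9 (5 GB) in drive 4; 6 GB remain.
Put d10 (6 GB) in drive 4; 0 GB remain.
Put d11 (6 GB) in drive 5; 10 GB remain.
Put d12 (6 GB) in drive 5; 4 GB remain.
Put d13 (5 GB) in drive 6; 11 GB remain.
Put d14 (6 GB) in drive 6; 5 GB remain.

6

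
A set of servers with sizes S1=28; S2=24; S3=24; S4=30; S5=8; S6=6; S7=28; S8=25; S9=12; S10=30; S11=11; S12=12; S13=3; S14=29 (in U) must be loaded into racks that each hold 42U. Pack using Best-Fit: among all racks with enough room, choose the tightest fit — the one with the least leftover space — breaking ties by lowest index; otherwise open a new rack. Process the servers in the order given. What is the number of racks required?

Put S1 (28U) in rack 1; 14U remain.
Put S2 (24U) in rack 2; 18U remain.
Put S3 (24U) in rack 3; 18U remain.
Put S4 (30U) in rack 4; 12U remain.
Put S5 (8U) in rack 4; 4U remain.
Put S6 (6U) in rack 1; 8U remain.
Put S7 (28U) in rack 5; 14U remain.
Put S8 (25U) in rack 6; 17U remain.
Put S9 (12U) in rack 5; 2U remain.
Put S10 (30U) in rack 7; 12U remain.
Put S11 (11U) in rack 7; 1U remain.
Put S12 (12U) in rack 6; 5U remain.
Put S13 (3U) in rack 4; 1U remain.
Put S14 (29U) in rack 8; 13U remain.
Final racks: [28,6] [24] [24] [30,8,3] [28,12] [25,12] [30,11] [29].

8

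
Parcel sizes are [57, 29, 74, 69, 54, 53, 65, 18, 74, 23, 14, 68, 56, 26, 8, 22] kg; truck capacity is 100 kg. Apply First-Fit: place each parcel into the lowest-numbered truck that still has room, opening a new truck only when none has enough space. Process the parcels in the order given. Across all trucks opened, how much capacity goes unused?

190

57 kg → truck 1 (remaining 43 kg)
29 kg → truck 1 (remaining 14 kg)
74 kg → truck 2 (remaining 26 kg)
69 kg → truck 3 (remaining 31 kg)
54 kg → truck 4 (remaining 46 kg)
53 kg → truck 5 (remaining 47 kg)
65 kg → truck 6 (remaining 35 kg)
18 kg → truck 2 (remaining 8 kg)
74 kg → truck 7 (remaining 26 kg)
23 kg → truck 3 (remaining 8 kg)
14 kg → truck 1 (remaining 0 kg)
68 kg → truck 8 (remaining 32 kg)
56 kg → truck 9 (remaining 44 kg)
26 kg → truck 4 (remaining 20 kg)
8 kg → truck 2 (remaining 0 kg)
22 kg → truck 5 (remaining 25 kg)
9 trucks × 100 kg = 900 kg; used 710 kg; unused 190 kg.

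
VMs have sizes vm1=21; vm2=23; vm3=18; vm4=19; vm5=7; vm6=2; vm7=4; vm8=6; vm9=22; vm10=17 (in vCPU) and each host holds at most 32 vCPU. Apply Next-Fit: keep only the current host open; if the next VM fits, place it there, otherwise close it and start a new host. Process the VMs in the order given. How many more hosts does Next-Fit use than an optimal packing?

Next-Fit: [21] [23] [18] [19,7,2,4] [6,22] [17] → 6 hosts.
6 VMs exceed 16 vCPU (half the capacity), and no two of those can share a host, so at least 6 hosts are needed.
So 6 is already optimal.

0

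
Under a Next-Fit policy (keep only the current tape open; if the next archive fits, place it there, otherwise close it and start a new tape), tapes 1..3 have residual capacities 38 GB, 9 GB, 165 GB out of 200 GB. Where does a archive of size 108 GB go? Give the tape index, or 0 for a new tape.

Next-Fit only looks at tape 3, which has 165 GB free.
108 GB fits there.

3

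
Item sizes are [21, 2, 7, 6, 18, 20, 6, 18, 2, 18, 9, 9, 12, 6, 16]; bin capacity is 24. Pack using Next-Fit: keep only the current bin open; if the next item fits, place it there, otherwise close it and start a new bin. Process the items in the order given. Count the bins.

9

Put 21 in bin 1; 3 remain.
Put 2 in bin 1; 1 remain.
Put 7 in bin 2; 17 remain.
Put 6 in bin 2; 11 remain.
Put 18 in bin 3; 6 remain.
Put 20 in bin 4; 4 remain.
Put 6 in bin 5; 18 remain.
Put 18 in bin 5; 0 remain.
Put 2 in bin 6; 22 remain.
Put 18 in bin 6; 4 remain.
Put 9 in bin 7; 15 remain.
Put 9 in bin 7; 6 remain.
Put 12 in bin 8; 12 remain.
Put 6 in bin 8; 6 remain.
Put 16 in bin 9; 8 remain.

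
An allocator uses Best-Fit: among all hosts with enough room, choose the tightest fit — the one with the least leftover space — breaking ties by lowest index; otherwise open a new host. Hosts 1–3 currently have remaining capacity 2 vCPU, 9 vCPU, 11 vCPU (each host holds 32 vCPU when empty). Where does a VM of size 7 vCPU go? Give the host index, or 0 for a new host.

Hosts with room: host 2 (9 vCPU), host 3 (11 vCPU).
Tightest fit is host 2 with 9 vCPU free.

2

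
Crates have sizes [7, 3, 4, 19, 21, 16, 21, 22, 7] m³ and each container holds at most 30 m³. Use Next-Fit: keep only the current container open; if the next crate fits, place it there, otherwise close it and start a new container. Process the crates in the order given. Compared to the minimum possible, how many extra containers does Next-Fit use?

1

Next-Fit: [7,3,4] [19] [21] [16] [21] [22,7] → 6 containers.
5 crates exceed 15 m³ (half the capacity), and no two of those can share a container, so at least 5 containers are needed.
An optimal packing achieves that bound: [22,7] [21,7] [21,4,3] [19] [16] → 5 containers.
Excess: 6 − 5 = 1.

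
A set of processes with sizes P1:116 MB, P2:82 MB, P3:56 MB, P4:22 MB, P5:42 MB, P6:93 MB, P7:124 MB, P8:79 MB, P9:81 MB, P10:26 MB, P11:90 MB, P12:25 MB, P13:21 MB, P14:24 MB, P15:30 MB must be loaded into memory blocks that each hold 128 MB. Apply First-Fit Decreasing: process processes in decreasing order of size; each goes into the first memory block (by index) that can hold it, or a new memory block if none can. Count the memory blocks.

8 memory blocks

Sorted descending: 124, 116, 93, 90, 82, 81, 79, 56, 42, 30, 26, 25, 24, 22, 21.
Put 124 MB in memory block 1; 4 MB remain.
Put 116 MB in memory block 2; 12 MB remain.
Put 93 MB in memory block 3; 35 MB remain.
Put 90 MB in memory block 4; 38 MB remain.
Put 82 MB in memory block 5; 46 MB remain.
Put 81 MB in memory block 6; 47 MB remain.
Put 79 MB in memory block 7; 49 MB remain.
Put 56 MB in memory block 8; 72 MB remain.
Put 42 MB in memory block 5; 4 MB remain.
Put 30 MB in memory block 3; 5 MB remain.
Put 26 MB in memory block 4; 12 MB remain.
Put 25 MB in memory block 6; 22 MB remain.
Put 24 MB in memory block 7; 25 MB remain.
Put 22 MB in memory block 6; 0 MB remain.
Put 21 MB in memory block 7; 4 MB remain.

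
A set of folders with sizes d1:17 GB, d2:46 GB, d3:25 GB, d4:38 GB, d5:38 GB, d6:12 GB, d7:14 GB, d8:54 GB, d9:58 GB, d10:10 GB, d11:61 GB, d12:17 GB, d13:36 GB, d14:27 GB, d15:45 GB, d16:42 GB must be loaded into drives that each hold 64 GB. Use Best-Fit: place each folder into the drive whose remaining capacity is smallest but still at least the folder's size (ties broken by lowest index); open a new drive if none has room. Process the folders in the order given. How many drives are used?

d1 (17 GB) → drive 1 (remaining 47 GB)
d2 (46 GB) → drive 1 (remaining 1 GB)
d3 (25 GB) → drive 2 (remaining 39 GB)
d4 (38 GB) → drive 2 (remaining 1 GB)
d5 (38 GB) → drive 3 (remaining 26 GB)
d6 (12 GB) → drive 3 (remaining 14 GB)
d7 (14 GB) → drive 3 (remaining 0 GB)
d8 (54 GB) → drive 4 (remaining 10 GB)
d9 (58 GB) → drive 5 (remaining 6 GB)
d10 (10 GB) → drive 4 (remaining 0 GB)
d11 (61 GB) → drive 6 (remaining 3 GB)
d12 (17 GB) → drive 7 (remaining 47 GB)
d13 (36 GB) → drive 7 (remaining 11 GB)
d14 (27 GB) → drive 8 (remaining 37 GB)
d15 (45 GB) → drive 9 (remaining 19 GB)
d16 (42 GB) → drive 10 (remaining 22 GB)

10 drives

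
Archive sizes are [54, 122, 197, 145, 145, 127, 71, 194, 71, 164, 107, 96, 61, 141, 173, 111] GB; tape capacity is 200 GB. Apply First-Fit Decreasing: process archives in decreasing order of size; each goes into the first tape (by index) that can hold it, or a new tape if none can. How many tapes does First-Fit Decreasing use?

Sorted descending: 197, 194, 173, 164, 145, 145, 141, 127, 122, 111, 107, 96, 71, 71, 61, 54.
tape 1: place 197 GB, 3 GB left
tape 2: place 194 GB, 6 GB left
tape 3: place 173 GB, 27 GB left
tape 4: place 164 GB, 36 GB left
tape 5: place 145 GB, 55 GB left
tape 6: place 145 GB, 55 GB left
tape 7: place 141 GB, 59 GB left
tape 8: place 127 GB, 73 GB left
tape 9: place 122 GB, 78 GB left
tape 10: place 111 GB, 89 GB left
tape 11: place 107 GB, 93 GB left
tape 12: place 96 GB, 104 GB left
tape 8: place 71 GB, 2 GB left
tape 9: place 71 GB, 7 GB left
tape 10: place 61 GB, 28 GB left
tape 5: place 54 GB, 1 GB left
Final tapes: [197] [194] [173] [164] [145,54] [145] [141] [127,71] [122,71] [111,61] [107] [96].

12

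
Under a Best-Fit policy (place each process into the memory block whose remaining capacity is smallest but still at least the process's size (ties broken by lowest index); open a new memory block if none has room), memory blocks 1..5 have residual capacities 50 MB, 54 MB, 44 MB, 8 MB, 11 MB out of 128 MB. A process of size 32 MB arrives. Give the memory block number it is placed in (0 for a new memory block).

Memory blocks with room: memory block 1 (50 MB), memory block 2 (54 MB), memory block 3 (44 MB).
Tightest fit is memory block 3 with 44 MB free.

3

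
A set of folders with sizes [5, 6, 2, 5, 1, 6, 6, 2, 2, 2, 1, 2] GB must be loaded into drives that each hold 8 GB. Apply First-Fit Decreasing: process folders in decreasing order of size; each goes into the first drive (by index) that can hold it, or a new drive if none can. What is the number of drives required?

Sorted descending: 6, 6, 6, 5, 5, 2, 2, 2, 2, 2, 1, 1.
drive 1: place 6 GB, 2 GB left
drive 2: place 6 GB, 2 GB left
drive 3: place 6 GB, 2 GB left
drive 4: place 5 GB, 3 GB left
drive 5: place 5 GB, 3 GB left
drive 1: place 2 GB, 0 GB left
drive 2: place 2 GB, 0 GB left
drive 3: place 2 GB, 0 GB left
drive 4: place 2 GB, 1 GB left
drive 5: place 2 GB, 1 GB left
drive 4: place 1 GB, 0 GB left
drive 5: place 1 GB, 0 GB left
Final drives: [6,2] [6,2] [6,2] [5,2,1] [5,2,1].

5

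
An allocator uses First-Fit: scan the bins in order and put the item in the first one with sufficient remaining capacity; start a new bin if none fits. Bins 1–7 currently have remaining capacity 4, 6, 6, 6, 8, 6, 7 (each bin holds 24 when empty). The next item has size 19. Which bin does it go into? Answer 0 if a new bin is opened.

0

No bin has ≥ 19 free, so a new bin is opened.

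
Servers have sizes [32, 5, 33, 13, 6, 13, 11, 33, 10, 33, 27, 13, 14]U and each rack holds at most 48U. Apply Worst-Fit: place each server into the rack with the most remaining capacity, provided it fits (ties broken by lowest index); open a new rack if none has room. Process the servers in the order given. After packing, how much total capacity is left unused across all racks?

45

Put 32U in rack 1; 16U remain.
Put 5U in rack 1; 11U remain.
Put 33U in rack 2; 15U remain.
Put 13U in rack 2; 2U remain.
Put 6U in rack 1; 5U remain.
Put 13U in rack 3; 35U remain.
Put 11U in rack 3; 24U remain.
Put 33U in rack 4; 15U remain.
Put 10U in rack 3; 14U remain.
Put 33U in rack 5; 15U remain.
Put 27U in rack 6; 21U remain.
Put 13U in rack 6; 8U remain.
Put 14U in rack 4; 1U remain.
6 racks × 48U = 288U; used 243U; unused 45U.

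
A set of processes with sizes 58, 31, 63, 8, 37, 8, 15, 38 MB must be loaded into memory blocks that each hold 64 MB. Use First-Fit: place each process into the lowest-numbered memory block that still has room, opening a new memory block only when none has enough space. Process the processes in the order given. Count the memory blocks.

5

Put 58 MB in memory block 1; 6 MB remain.
Put 31 MB in memory block 2; 33 MB remain.
Put 63 MB in memory block 3; 1 MB remain.
Put 8 MB in memory block 2; 25 MB remain.
Put 37 MB in memory block 4; 27 MB remain.
Put 8 MB in memory block 2; 17 MB remain.
Put 15 MB in memory block 2; 2 MB remain.
Put 38 MB in memory block 5; 26 MB remain.
Final memory blocks: [58] [31,8,8,15] [63] [37] [38].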